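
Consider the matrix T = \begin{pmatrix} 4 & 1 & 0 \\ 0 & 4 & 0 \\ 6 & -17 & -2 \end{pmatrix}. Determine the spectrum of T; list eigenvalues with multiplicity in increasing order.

-2, 4, 4

Characteristic polynomial: p(μ) = μ^3 - 6μ^2 + 32 = (μ - 4)^2(μ + 2).
Roots (with multiplicity): -2, 4, 4.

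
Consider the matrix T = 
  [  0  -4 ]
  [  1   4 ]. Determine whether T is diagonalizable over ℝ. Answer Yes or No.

Characteristic polynomial: p(λ) = λ^2 - 4λ + 4 = (λ - 2)^2.
λ = 2 has algebraic multiplicity 2; rank(T − 2I) = 1, so geometric multiplicity = 1.
Geometric multiplicity < algebraic multiplicity, so T is not diagonalizable.

No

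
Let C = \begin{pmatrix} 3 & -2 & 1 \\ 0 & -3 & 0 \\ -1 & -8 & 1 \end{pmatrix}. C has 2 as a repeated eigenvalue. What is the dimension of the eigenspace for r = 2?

1

C − 2I = [[1, -2, 1], [0, -5, 0], [-1, -8, -1]].
This matrix has rank 2, so its null space has dimension 3 − 2 = 1.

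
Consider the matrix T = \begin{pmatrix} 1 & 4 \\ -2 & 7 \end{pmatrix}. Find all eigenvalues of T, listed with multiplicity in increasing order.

3, 5

Characteristic polynomial: p(s) = s^2 - 8s + 15 = (s - 5)(s - 3).
Roots (with multiplicity): 3, 5.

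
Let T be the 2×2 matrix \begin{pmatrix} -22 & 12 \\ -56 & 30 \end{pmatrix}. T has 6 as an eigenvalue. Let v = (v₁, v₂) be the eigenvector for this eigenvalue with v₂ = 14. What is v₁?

6

T − 6I = [[-28, 12], [-56, 24]].
Solving (T − 6I)v = 0 gives the eigenspace spanned by (6, 14).
With v₂ = 14, v = (6, 14), so v₁ = 6.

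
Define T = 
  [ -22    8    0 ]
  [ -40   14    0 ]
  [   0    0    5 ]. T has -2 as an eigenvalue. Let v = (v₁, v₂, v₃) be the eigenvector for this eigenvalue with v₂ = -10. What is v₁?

T + 2I = [[-20, 8, 0], [-40, 16, 0], [0, 0, 7]].
Solving (T + 2I)v = 0 gives the eigenspace spanned by (-4, -10, 0).
With v₂ = -10, v = (-4, -10, 0), so v₁ = -4.

-4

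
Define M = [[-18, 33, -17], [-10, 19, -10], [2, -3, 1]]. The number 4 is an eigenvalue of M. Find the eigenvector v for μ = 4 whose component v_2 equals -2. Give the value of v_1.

-3

M − 4I = [[-22, 33, -17], [-10, 15, -10], [2, -3, -3]].
Solving (M − 4I)v = 0 gives the eigenspace spanned by (-3, -2, 0).
With v_2 = -2, v = (-3, -2, 0), so v_1 = -3.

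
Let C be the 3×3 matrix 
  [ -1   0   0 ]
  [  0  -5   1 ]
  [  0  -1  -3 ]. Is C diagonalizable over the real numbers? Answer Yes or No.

No

Characteristic polynomial: p(μ) = μ^3 + 9μ^2 + 24μ + 16 = (μ + 1)(μ + 4)^2.
μ = -4 has algebraic multiplicity 2; rank(C + 4I) = 2, so geometric multiplicity = 1.
Geometric multiplicity < algebraic multiplicity, so C is not diagonalizable.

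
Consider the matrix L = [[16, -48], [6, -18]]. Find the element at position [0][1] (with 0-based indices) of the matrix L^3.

Characteristic polynomial: λ^2 + 2λ = λ(λ + 2), so the eigenvalues are -2, 0.
λ=0: eigenvector (3, 1).
λ=-2: eigenvector (-8, -3).
P = [[3, -8], [1, -3]], D = diag(0, -2), P⁻¹ = [[3, -8], [1, -3]].
L³ = P·diag(0, -8)·P⁻¹ = [[64, -192], [24, -72]].
The requested entry is -192.

-192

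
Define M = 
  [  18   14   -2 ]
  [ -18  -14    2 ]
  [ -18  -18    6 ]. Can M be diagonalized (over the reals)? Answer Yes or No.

Yes

Characteristic polynomial: p(μ) = μ^3 - 10μ^2 + 24μ = μ(μ - 6)(μ - 4).
All 3 eigenvalues are distinct, so M is diagonalizable.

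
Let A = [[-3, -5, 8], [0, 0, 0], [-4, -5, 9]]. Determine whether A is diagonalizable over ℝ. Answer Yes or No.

Characteristic polynomial: p(s) = s^3 - 6s^2 + 5s = s(s - 5)(s - 1).
All 3 eigenvalues are distinct, so A is diagonalizable.

Yes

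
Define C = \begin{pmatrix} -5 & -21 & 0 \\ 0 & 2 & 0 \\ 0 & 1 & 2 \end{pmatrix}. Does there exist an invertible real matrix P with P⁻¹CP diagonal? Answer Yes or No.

Characteristic polynomial: p(μ) = μ^3 + μ^2 - 16μ + 20 = (μ - 2)^2(μ + 5).
μ = 2 has algebraic multiplicity 2; rank(C − 2I) = 2, so geometric multiplicity = 1.
Geometric multiplicity < algebraic multiplicity, so C is not diagonalizable.

No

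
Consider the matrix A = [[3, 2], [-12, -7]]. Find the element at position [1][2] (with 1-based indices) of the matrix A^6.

Characteristic polynomial: t^2 + 4t + 3 = (t + 1)(t + 3), so the eigenvalues are -3, -1.
t=-3: eigenvector (1, -3).
t=-1: eigenvector (1, -2).
P = [[1, 1], [-3, -2]], D = diag(-3, -1), P⁻¹ = [[-2, -1], [3, 1]].
A⁶ = P·diag(729, 1)·P⁻¹ = [[-1455, -728], [4368, 2185]].
The requested entry is -728.

-728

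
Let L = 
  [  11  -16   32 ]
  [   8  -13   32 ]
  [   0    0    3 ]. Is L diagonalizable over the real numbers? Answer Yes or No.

Yes

Characteristic polynomial: p(μ) = μ^3 - μ^2 - 21μ + 45 = (μ - 3)^2(μ + 5).
μ = 3 has algebraic multiplicity 2; rank(L − 3I) = 1, so geometric multiplicity = 2.
Every eigenvalue has geometric = algebraic multiplicity, so L is diagonalizable.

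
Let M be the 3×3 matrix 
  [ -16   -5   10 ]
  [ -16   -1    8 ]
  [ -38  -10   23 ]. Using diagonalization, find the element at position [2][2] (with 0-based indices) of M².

69

Characteristic polynomial: r^3 - 6r^2 + 5r + 12 = (r - 4)(r - 3)(r + 1), so the eigenvalues are -1, 3, 4.
r=3: eigenvector (0, 2, 1).
r=-1: eigenvector (1, 1, 2).
r=4: eigenvector (1, 0, 2).
P = [[0, 1, 1], [2, 1, 0], [1, 2, 2]], D = diag(3, -1, 4), P⁻¹ = [[-2, 0, 1], [4, 1, -2], [-3, -1, 2]].
M² = P·diag(9, 1, 16)·P⁻¹ = [[-44, -15, 30], [-32, 1, 16], [-106, -30, 69]].
The requested entry is 69.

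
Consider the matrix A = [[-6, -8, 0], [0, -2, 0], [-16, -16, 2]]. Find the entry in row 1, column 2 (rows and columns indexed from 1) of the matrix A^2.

64

Characteristic polynomial: λ^3 + 6λ^2 - 4λ - 24 = (λ - 2)(λ + 2)(λ + 6), so the eigenvalues are -6, -2, 2.
λ=-6: eigenvector (1, 0, 2).
λ=-2: eigenvector (-2, 1, -4).
λ=2: eigenvector (0, 0, 1).
P = [[1, -2, 0], [0, 1, 0], [2, -4, 1]], D = diag(-6, -2, 2), P⁻¹ = [[1, 2, 0], [0, 1, 0], [-2, 0, 1]].
A² = P·diag(36, 4, 4)·P⁻¹ = [[36, 64, 0], [0, 4, 0], [64, 128, 4]].
The requested entry is 64.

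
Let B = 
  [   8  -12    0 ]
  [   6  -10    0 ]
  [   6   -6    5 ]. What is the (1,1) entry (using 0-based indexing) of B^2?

28

Characteristic polynomial: λ^3 - 3λ^2 - 18λ + 40 = (λ - 5)(λ - 2)(λ + 4), so the eigenvalues are -4, 2, 5.
λ=2: eigenvector (2, 1, -2).
λ=-4: eigenvector (-1, -1, 0).
λ=5: eigenvector (0, 0, 1).
P = [[2, -1, 0], [1, -1, 0], [-2, 0, 1]], D = diag(2, -4, 5), P⁻¹ = [[1, -1, 0], [1, -2, 0], [2, -2, 1]].
B² = P·diag(4, 16, 25)·P⁻¹ = [[-8, 24, 0], [-12, 28, 0], [42, -42, 25]].
The requested entry is 28.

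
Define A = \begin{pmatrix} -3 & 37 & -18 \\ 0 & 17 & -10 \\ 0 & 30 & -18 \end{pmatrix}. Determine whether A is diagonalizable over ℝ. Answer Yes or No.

Characteristic polynomial: p(s) = s^3 + 4s^2 - 3s - 18 = (s - 2)(s + 3)^2.
s = -3 has algebraic multiplicity 2; rank(A + 3I) = 2, so geometric multiplicity = 1.
Geometric multiplicity < algebraic multiplicity, so A is not diagonalizable.

No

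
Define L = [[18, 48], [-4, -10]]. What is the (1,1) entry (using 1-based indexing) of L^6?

186432

Characteristic polynomial: t^2 - 8t + 12 = (t - 6)(t - 2), so the eigenvalues are 2, 6.
t=6: eigenvector (4, -1).
t=2: eigenvector (-3, 1).
P = [[4, -3], [-1, 1]], D = diag(6, 2), P⁻¹ = [[1, 3], [1, 4]].
L⁶ = P·diag(46656, 64)·P⁻¹ = [[186432, 559104], [-46592, -139712]].
The requested entry is 186432.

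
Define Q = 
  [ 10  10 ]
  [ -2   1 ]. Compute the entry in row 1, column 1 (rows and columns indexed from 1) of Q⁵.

26380

Characteristic polynomial: t^2 - 11t + 30 = (t - 6)(t - 5), so the eigenvalues are 5, 6.
t=6: eigenvector (5, -2).
t=5: eigenvector (-2, 1).
P = [[5, -2], [-2, 1]], D = diag(6, 5), P⁻¹ = [[1, 2], [2, 5]].
Q⁵ = P·diag(7776, 3125)·P⁻¹ = [[26380, 46510], [-9302, -15479]].
The requested entry is 26380.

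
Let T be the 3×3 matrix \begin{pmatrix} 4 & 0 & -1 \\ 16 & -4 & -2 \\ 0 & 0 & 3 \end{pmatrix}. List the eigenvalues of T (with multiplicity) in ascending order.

Characteristic polynomial: p(λ) = λ^3 - 3λ^2 - 16λ + 48 = (λ - 4)(λ - 3)(λ + 4).
Roots (with multiplicity): -4, 3, 4.

-4, 3, 4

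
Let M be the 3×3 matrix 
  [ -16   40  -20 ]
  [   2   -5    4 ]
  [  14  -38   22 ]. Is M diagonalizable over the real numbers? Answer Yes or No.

Yes

Characteristic polynomial: p(t) = t^3 - t^2 - 30t + 72 = (t - 4)(t - 3)(t + 6).
All 3 eigenvalues are distinct, so M is diagonalizable.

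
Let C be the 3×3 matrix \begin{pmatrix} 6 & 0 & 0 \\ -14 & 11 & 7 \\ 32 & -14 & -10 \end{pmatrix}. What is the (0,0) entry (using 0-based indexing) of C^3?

216

Characteristic polynomial: μ^3 - 7μ^2 - 6μ + 72 = (μ - 6)(μ - 4)(μ + 3), so the eigenvalues are -3, 4, 6.
μ=6: eigenvector (1, 0, 2).
μ=-3: eigenvector (0, 1, -2).
μ=4: eigenvector (0, 1, -1).
P = [[1, 0, 0], [0, 1, 1], [2, -2, -1]], D = diag(6, -3, 4), P⁻¹ = [[1, 0, 0], [2, -1, -1], [-2, 2, 1]].
C³ = P·diag(216, -27, 64)·P⁻¹ = [[216, 0, 0], [-182, 155, 91], [668, -182, -118]].
The requested entry is 216.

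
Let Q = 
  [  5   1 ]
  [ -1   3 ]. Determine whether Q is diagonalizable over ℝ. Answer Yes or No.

No

Characteristic polynomial: p(t) = t^2 - 8t + 16 = (t - 4)^2.
t = 4 has algebraic multiplicity 2; rank(Q − 4I) = 1, so geometric multiplicity = 1.
Geometric multiplicity < algebraic multiplicity, so Q is not diagonalizable.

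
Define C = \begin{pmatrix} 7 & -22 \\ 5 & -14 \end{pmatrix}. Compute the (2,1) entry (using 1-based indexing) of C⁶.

-16835

Characteristic polynomial: t^2 + 7t + 12 = (t + 3)(t + 4), so the eigenvalues are -4, -3.
t=-3: eigenvector (11, 5).
t=-4: eigenvector (2, 1).
P = [[11, 2], [5, 1]], D = diag(-3, -4), P⁻¹ = [[1, -2], [-5, 11]].
C⁶ = P·diag(729, 4096)·P⁻¹ = [[-32941, 74074], [-16835, 37766]].
The requested entry is -16835.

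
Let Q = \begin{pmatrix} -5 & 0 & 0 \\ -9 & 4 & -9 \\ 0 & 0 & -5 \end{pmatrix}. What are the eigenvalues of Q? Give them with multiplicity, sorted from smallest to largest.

-5, -5, 4

Characteristic polynomial: p(μ) = μ^3 + 6μ^2 - 15μ - 100 = (μ - 4)(μ + 5)^2.
Roots (with multiplicity): -5, -5, 4.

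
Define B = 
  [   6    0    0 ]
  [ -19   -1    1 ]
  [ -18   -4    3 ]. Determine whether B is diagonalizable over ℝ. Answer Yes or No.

Characteristic polynomial: p(μ) = μ^3 - 8μ^2 + 13μ - 6 = (μ - 6)(μ - 1)^2.
μ = 1 has algebraic multiplicity 2; rank(B − 1I) = 2, so geometric multiplicity = 1.
Geometric multiplicity < algebraic multiplicity, so B is not diagonalizable.

No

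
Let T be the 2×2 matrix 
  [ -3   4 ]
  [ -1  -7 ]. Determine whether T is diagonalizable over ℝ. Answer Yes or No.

Characteristic polynomial: p(r) = r^2 + 10r + 25 = (r + 5)^2.
r = -5 has algebraic multiplicity 2; rank(T + 5I) = 1, so geometric multiplicity = 1.
Geometric multiplicity < algebraic multiplicity, so T is not diagonalizable.

No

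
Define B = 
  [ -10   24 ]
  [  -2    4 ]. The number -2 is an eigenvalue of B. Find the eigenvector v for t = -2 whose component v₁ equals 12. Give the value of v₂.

4

B + 2I = [[-8, 24], [-2, 6]].
Solving (B + 2I)v = 0 gives the eigenspace spanned by (12, 4).
With v₁ = 12, v = (12, 4), so v₂ = 4.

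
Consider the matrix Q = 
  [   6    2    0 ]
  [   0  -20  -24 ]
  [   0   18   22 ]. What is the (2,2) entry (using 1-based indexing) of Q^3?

Characteristic polynomial: s^3 - 8s^2 + 4s + 48 = (s - 6)(s - 4)(s + 2), so the eigenvalues are -2, 4, 6.
s=4: eigenvector (1, -1, 1).
s=-2: eigenvector (-1, 4, -3).
s=6: eigenvector (1, 0, 0).
P = [[1, -1, 1], [-1, 4, 0], [1, -3, 0]], D = diag(4, -2, 6), P⁻¹ = [[0, 3, 4], [0, 1, 1], [1, -2, -3]].
Q³ = P·diag(64, -8, 216)·P⁻¹ = [[216, -232, -384], [0, -224, -288], [0, 216, 280]].
The requested entry is -224.

-224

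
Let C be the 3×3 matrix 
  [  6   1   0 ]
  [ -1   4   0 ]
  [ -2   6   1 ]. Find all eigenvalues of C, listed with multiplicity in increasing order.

Characteristic polynomial: p(t) = t^3 - 11t^2 + 35t - 25 = (t - 5)^2(t - 1).
Roots (with multiplicity): 1, 5, 5.

1, 5, 5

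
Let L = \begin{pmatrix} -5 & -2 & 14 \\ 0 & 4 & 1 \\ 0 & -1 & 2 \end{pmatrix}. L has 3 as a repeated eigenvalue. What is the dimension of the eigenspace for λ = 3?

L − 3I = [[-8, -2, 14], [0, 1, 1], [0, -1, -1]].
This matrix has rank 2, so its null space has dimension 3 − 2 = 1.

1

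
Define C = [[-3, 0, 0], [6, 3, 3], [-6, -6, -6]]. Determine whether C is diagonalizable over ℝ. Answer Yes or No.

Yes

Characteristic polynomial: p(s) = s^3 + 6s^2 + 9s = s(s + 3)^2.
s = -3 has algebraic multiplicity 2; rank(C + 3I) = 1, so geometric multiplicity = 2.
Every eigenvalue has geometric = algebraic multiplicity, so C is diagonalizable.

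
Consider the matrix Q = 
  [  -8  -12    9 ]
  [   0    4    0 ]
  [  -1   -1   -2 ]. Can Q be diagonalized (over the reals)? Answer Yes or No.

No

Characteristic polynomial: p(λ) = λ^3 + 6λ^2 - 15λ - 100 = (λ - 4)(λ + 5)^2.
λ = -5 has algebraic multiplicity 2; rank(Q + 5I) = 2, so geometric multiplicity = 1.
Geometric multiplicity < algebraic multiplicity, so Q is not diagonalizable.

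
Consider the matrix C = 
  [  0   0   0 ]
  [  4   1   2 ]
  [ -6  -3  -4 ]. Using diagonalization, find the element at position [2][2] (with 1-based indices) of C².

Characteristic polynomial: s^3 + 3s^2 + 2s = s(s + 1)(s + 2), so the eigenvalues are -2, -1, 0.
s=0: eigenvector (1, 2, -3).
s=-1: eigenvector (0, 1, -1).
s=-2: eigenvector (0, -2, 3).
P = [[1, 0, 0], [2, 1, -2], [-3, -1, 3]], D = diag(0, -1, -2), P⁻¹ = [[1, 0, 0], [0, 3, 2], [1, 1, 1]].
C² = P·diag(0, 1, 4)·P⁻¹ = [[0, 0, 0], [-8, -5, -6], [12, 9, 10]].
The requested entry is -5.

-5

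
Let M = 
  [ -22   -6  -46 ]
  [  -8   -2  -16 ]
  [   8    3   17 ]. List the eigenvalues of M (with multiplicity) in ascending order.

Characteristic polynomial: p(s) = s^3 + 7s^2 + 4s - 12 = (s - 1)(s + 2)(s + 6).
Roots (with multiplicity): -6, -2, 1.

-6, -2, 1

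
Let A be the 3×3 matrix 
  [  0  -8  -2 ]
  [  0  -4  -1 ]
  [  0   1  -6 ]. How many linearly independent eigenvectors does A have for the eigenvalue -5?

1

A + 5I = [[5, -8, -2], [0, 1, -1], [0, 1, -1]].
This matrix has rank 2, so its null space has dimension 3 − 2 = 1.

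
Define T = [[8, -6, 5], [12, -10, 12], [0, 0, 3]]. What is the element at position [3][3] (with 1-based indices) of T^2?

Characteristic polynomial: r^3 - r^2 - 14r + 24 = (r - 3)(r - 2)(r + 4), so the eigenvalues are -4, 2, 3.
r=3: eigenvector (-1, 0, 1).
r=2: eigenvector (-1, -1, 0).
r=-4: eigenvector (1, 2, 0).
P = [[-1, -1, 1], [0, -1, 2], [1, 0, 0]], D = diag(3, 2, -4), P⁻¹ = [[0, 0, 1], [-2, 1, -2], [-1, 1, -1]].
T² = P·diag(9, 4, 16)·P⁻¹ = [[-8, 12, -17], [-24, 28, -24], [0, 0, 9]].
The requested entry is 9.

9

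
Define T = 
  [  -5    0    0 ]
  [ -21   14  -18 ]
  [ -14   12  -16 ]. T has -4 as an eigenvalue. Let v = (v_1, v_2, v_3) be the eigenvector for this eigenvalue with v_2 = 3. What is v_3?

3

T + 4I = [[-1, 0, 0], [-21, 18, -18], [-14, 12, -12]].
Solving (T + 4I)v = 0 gives the eigenspace spanned by (0, 3, 3).
With v_2 = 3, v = (0, 3, 3), so v_3 = 3.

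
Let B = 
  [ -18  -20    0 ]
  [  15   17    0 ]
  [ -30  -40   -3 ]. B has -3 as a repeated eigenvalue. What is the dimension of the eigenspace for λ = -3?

B + 3I = [[-15, -20, 0], [15, 20, 0], [-30, -40, 0]].
This matrix has rank 1, so its null space has dimension 3 − 1 = 2.

2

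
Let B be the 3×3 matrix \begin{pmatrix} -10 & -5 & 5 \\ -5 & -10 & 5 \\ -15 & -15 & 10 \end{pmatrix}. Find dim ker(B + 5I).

2

B + 5I = [[-5, -5, 5], [-5, -5, 5], [-15, -15, 15]].
This matrix has rank 1, so its null space has dimension 3 − 1 = 2.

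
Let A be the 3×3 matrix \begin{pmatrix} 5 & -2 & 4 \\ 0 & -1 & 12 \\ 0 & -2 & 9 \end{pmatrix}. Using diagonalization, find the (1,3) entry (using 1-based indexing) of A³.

Characteristic polynomial: λ^3 - 13λ^2 + 55λ - 75 = (λ - 5)^2(λ - 3), so the eigenvalues are 3, 5, 5.
λ=3: eigenvector (1, 3, 1).
λ=5: eigenvector (1, 2, 1).
λ=5: eigenvector (0, 2, 1).
P = [[1, 1, 0], [3, 2, 2], [1, 1, 1]], D = diag(3, 5, 5), P⁻¹ = [[0, 1, -2], [1, -1, 2], [-1, 0, 1]].
A³ = P·diag(27, 125, 125)·P⁻¹ = [[125, -98, 196], [0, -169, 588], [0, -98, 321]].
The requested entry is 196.

196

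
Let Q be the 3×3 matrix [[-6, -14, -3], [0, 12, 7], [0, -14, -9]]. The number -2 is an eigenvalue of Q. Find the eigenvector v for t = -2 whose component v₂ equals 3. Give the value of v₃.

-6

Q + 2I = [[-4, -14, -3], [0, 14, 7], [0, -14, -7]].
Solving (Q + 2I)v = 0 gives the eigenspace spanned by (-6, 3, -6).
With v₂ = 3, v = (-6, 3, -6), so v₃ = -6.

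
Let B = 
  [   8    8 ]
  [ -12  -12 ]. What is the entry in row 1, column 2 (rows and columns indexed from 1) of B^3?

Characteristic polynomial: λ^2 + 4λ = λ(λ + 4), so the eigenvalues are -4, 0.
λ=-4: eigenvector (-2, 3).
λ=0: eigenvector (-1, 1).
P = [[-2, -1], [3, 1]], D = diag(-4, 0), P⁻¹ = [[1, 1], [-3, -2]].
B³ = P·diag(-64, 0)·P⁻¹ = [[128, 128], [-192, -192]].
The requested entry is 128.

128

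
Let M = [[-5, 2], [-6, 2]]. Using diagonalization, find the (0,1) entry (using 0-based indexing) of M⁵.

Characteristic polynomial: μ^2 + 3μ + 2 = (μ + 1)(μ + 2), so the eigenvalues are -2, -1.
μ=-2: eigenvector (2, 3).
μ=-1: eigenvector (-1, -2).
P = [[2, -1], [3, -2]], D = diag(-2, -1), P⁻¹ = [[2, -1], [3, -2]].
M⁵ = P·diag(-32, -1)·P⁻¹ = [[-125, 62], [-186, 92]].
The requested entry is 62.

62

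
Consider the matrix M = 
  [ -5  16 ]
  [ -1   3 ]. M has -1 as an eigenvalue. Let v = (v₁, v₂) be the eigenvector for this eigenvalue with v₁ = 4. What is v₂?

M + 1I = [[-4, 16], [-1, 4]].
Solving (M + 1I)v = 0 gives the eigenspace spanned by (4, 1).
With v₁ = 4, v = (4, 1), so v₂ = 1.

1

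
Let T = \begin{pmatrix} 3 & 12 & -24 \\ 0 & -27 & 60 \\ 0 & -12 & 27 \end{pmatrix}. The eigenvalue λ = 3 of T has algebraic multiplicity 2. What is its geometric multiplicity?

T − 3I = [[0, 12, -24], [0, -30, 60], [0, -12, 24]].
This matrix has rank 1, so its null space has dimension 3 − 1 = 2.

2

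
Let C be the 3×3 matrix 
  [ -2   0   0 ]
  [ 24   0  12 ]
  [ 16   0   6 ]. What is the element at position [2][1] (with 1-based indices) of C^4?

Characteristic polynomial: λ^3 - 4λ^2 - 12λ = λ(λ - 6)(λ + 2), so the eigenvalues are -2, 0, 6.
λ=0: eigenvector (0, 1, 0).
λ=-2: eigenvector (1, 0, -2).
λ=6: eigenvector (0, 2, 1).
P = [[0, 1, 0], [1, 0, 2], [0, -2, 1]], D = diag(0, -2, 6), P⁻¹ = [[-4, 1, -2], [1, 0, 0], [2, 0, 1]].
C⁴ = P·diag(0, 16, 1296)·P⁻¹ = [[16, 0, 0], [5184, 0, 2592], [2560, 0, 1296]].
The requested entry is 5184.

5184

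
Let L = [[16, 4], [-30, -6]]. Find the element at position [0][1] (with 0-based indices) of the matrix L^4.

Characteristic polynomial: t^2 - 10t + 24 = (t - 6)(t - 4), so the eigenvalues are 4, 6.
t=6: eigenvector (2, -5).
t=4: eigenvector (1, -3).
P = [[2, 1], [-5, -3]], D = diag(6, 4), P⁻¹ = [[3, 1], [-5, -2]].
L⁴ = P·diag(1296, 256)·P⁻¹ = [[6496, 2080], [-15600, -4944]].
The requested entry is 2080.

2080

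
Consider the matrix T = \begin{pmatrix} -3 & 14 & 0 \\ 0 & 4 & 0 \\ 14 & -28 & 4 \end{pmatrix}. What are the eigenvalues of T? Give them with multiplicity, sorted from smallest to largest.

Characteristic polynomial: p(μ) = μ^3 - 5μ^2 - 8μ + 48 = (μ - 4)^2(μ + 3).
Roots (with multiplicity): -3, 4, 4.

-3, 4, 4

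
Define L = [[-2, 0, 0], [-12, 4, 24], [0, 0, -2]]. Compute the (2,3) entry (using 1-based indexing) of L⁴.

960

Characteristic polynomial: t^3 - 12t - 16 = (t - 4)(t + 2)^2, so the eigenvalues are -2, -2, 4.
t=4: eigenvector (0, 1, 0).
t=-2: eigenvector (1, 2, 0).
t=-2: eigenvector (2, 0, 1).
P = [[0, 1, 2], [1, 2, 0], [0, 0, 1]], D = diag(4, -2, -2), P⁻¹ = [[-2, 1, 4], [1, 0, -2], [0, 0, 1]].
L⁴ = P·diag(256, 16, 16)·P⁻¹ = [[16, 0, 0], [-480, 256, 960], [0, 0, 16]].
The requested entry is 960.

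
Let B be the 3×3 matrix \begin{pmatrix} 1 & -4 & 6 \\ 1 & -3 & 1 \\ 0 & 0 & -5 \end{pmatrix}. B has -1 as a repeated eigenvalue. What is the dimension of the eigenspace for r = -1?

1

B + 1I = [[2, -4, 6], [1, -2, 1], [0, 0, -4]].
This matrix has rank 2, so its null space has dimension 3 − 2 = 1.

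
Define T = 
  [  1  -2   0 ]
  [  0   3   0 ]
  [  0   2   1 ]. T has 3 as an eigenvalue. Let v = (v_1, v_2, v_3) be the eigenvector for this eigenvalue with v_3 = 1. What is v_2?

T − 3I = [[-2, -2, 0], [0, 0, 0], [0, 2, -2]].
Solving (T − 3I)v = 0 gives the eigenspace spanned by (-1, 1, 1).
With v_3 = 1, v = (-1, 1, 1), so v_2 = 1.

1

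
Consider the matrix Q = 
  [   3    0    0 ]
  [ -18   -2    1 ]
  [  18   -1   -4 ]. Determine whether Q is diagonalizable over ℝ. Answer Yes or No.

No

Characteristic polynomial: p(μ) = μ^3 + 3μ^2 - 9μ - 27 = (μ - 3)(μ + 3)^2.
μ = -3 has algebraic multiplicity 2; rank(Q + 3I) = 2, so geometric multiplicity = 1.
Geometric multiplicity < algebraic multiplicity, so Q is not diagonalizable.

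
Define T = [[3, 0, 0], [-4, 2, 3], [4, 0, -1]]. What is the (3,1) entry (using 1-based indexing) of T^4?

Characteristic polynomial: λ^3 - 4λ^2 + λ + 6 = (λ - 3)(λ - 2)(λ + 1), so the eigenvalues are -1, 2, 3.
λ=3: eigenvector (1, -1, 1).
λ=2: eigenvector (0, 1, 0).
λ=-1: eigenvector (0, -1, 1).
P = [[1, 0, 0], [-1, 1, -1], [1, 0, 1]], D = diag(3, 2, -1), P⁻¹ = [[1, 0, 0], [0, 1, 1], [-1, 0, 1]].
T⁴ = P·diag(81, 16, 1)·P⁻¹ = [[81, 0, 0], [-80, 16, 15], [80, 0, 1]].
The requested entry is 80.

80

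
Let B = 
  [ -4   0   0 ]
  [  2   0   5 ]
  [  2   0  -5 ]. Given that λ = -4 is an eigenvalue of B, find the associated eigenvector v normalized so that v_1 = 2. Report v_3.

4

B + 4I = [[0, 0, 0], [2, 4, 5], [2, 0, -1]].
Solving (B + 4I)v = 0 gives the eigenspace spanned by (2, -6, 4).
With v_1 = 2, v = (2, -6, 4), so v_3 = 4.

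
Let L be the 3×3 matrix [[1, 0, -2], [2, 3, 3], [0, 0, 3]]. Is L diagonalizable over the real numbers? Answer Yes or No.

Characteristic polynomial: p(t) = t^3 - 7t^2 + 15t - 9 = (t - 3)^2(t - 1).
t = 3 has algebraic multiplicity 2; rank(L − 3I) = 2, so geometric multiplicity = 1.
Geometric multiplicity < algebraic multiplicity, so L is not diagonalizable.

No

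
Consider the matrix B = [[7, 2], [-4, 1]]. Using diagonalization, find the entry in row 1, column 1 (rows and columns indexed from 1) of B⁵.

Characteristic polynomial: λ^2 - 8λ + 15 = (λ - 5)(λ - 3), so the eigenvalues are 3, 5.
λ=3: eigenvector (-1, 2).
λ=5: eigenvector (-1, 1).
P = [[-1, -1], [2, 1]], D = diag(3, 5), P⁻¹ = [[1, 1], [-2, -1]].
B⁵ = P·diag(243, 3125)·P⁻¹ = [[6007, 2882], [-5764, -2639]].
The requested entry is 6007.

6007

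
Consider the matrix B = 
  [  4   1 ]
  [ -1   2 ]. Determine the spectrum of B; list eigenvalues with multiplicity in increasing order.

3, 3

Characteristic polynomial: p(r) = r^2 - 6r + 9 = (r - 3)^2.
Roots (with multiplicity): 3, 3.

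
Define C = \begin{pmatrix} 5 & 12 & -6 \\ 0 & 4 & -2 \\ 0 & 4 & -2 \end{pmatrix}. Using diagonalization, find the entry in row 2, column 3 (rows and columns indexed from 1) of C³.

-8

Characteristic polynomial: r^3 - 7r^2 + 10r = r(r - 5)(r - 2), so the eigenvalues are 0, 2, 5.
r=5: eigenvector (1, 0, 0).
r=0: eigenvector (0, 1, 2).
r=2: eigenvector (2, -1, -1).
P = [[1, 0, 2], [0, 1, -1], [0, 2, -1]], D = diag(5, 0, 2), P⁻¹ = [[1, 4, -2], [0, -1, 1], [0, -2, 1]].
C³ = P·diag(125, 0, 8)·P⁻¹ = [[125, 468, -234], [0, 16, -8], [0, 16, -8]].
The requested entry is -8.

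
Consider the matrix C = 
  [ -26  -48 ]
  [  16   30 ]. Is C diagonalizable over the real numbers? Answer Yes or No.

Yes

Characteristic polynomial: p(s) = s^2 - 4s - 12 = (s - 6)(s + 2).
All 2 eigenvalues are distinct, so C is diagonalizable.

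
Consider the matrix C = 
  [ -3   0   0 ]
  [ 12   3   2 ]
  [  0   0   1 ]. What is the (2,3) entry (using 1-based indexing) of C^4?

Characteristic polynomial: μ^3 - μ^2 - 9μ + 9 = (μ - 3)(μ - 1)(μ + 3), so the eigenvalues are -3, 1, 3.
μ=1: eigenvector (0, -1, 1).
μ=3: eigenvector (0, 1, 0).
μ=-3: eigenvector (1, -2, 0).
P = [[0, 0, 1], [-1, 1, -2], [1, 0, 0]], D = diag(1, 3, -3), P⁻¹ = [[0, 0, 1], [2, 1, 1], [1, 0, 0]].
C⁴ = P·diag(1, 81, 81)·P⁻¹ = [[81, 0, 0], [0, 81, 80], [0, 0, 1]].
The requested entry is 80.

80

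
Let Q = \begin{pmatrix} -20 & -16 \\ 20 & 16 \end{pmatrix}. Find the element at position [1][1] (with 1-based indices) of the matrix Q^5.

-5120

Characteristic polynomial: μ^2 + 4μ = μ(μ + 4), so the eigenvalues are -4, 0.
μ=0: eigenvector (-4, 5).
μ=-4: eigenvector (-1, 1).
P = [[-4, -1], [5, 1]], D = diag(0, -4), P⁻¹ = [[1, 1], [-5, -4]].
Q⁵ = P·diag(0, -1024)·P⁻¹ = [[-5120, -4096], [5120, 4096]].
The requested entry is -5120.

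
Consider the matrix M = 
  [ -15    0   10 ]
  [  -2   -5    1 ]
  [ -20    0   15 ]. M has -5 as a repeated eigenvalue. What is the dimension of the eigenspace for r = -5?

M + 5I = [[-10, 0, 10], [-2, 0, 1], [-20, 0, 20]].
This matrix has rank 2, so its null space has dimension 3 − 2 = 1.

1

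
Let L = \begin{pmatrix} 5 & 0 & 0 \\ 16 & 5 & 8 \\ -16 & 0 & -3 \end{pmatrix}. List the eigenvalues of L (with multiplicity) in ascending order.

-3, 5, 5

Characteristic polynomial: p(t) = t^3 - 7t^2 - 5t + 75 = (t - 5)^2(t + 3).
Roots (with multiplicity): -3, 5, 5.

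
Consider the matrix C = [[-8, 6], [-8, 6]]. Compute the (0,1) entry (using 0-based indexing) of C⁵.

Characteristic polynomial: s^2 + 2s = s(s + 2), so the eigenvalues are -2, 0.
s=-2: eigenvector (1, 1).
s=0: eigenvector (3, 4).
P = [[1, 3], [1, 4]], D = diag(-2, 0), P⁻¹ = [[4, -3], [-1, 1]].
C⁵ = P·diag(-32, 0)·P⁻¹ = [[-128, 96], [-128, 96]].
The requested entry is 96.

96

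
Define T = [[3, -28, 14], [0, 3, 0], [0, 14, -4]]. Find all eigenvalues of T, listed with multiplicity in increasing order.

Characteristic polynomial: p(s) = s^3 - 2s^2 - 15s + 36 = (s - 3)^2(s + 4).
Roots (with multiplicity): -4, 3, 3.

-4, 3, 3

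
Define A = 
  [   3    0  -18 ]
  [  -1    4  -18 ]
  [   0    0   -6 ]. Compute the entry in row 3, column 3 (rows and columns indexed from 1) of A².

36

Characteristic polynomial: λ^3 - λ^2 - 30λ + 72 = (λ - 4)(λ - 3)(λ + 6), so the eigenvalues are -6, 3, 4.
λ=3: eigenvector (1, 1, 0).
λ=4: eigenvector (0, 1, 0).
λ=-6: eigenvector (2, 2, 1).
P = [[1, 0, 2], [1, 1, 2], [0, 0, 1]], D = diag(3, 4, -6), P⁻¹ = [[1, 0, -2], [-1, 1, 0], [0, 0, 1]].
A² = P·diag(9, 16, 36)·P⁻¹ = [[9, 0, 54], [-7, 16, 54], [0, 0, 36]].
The requested entry is 36.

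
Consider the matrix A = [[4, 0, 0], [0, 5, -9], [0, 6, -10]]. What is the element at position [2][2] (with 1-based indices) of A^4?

Characteristic polynomial: λ^3 + λ^2 - 16λ - 16 = (λ - 4)(λ + 1)(λ + 4), so the eigenvalues are -4, -1, 4.
λ=4: eigenvector (1, 0, 0).
λ=-1: eigenvector (0, 3, 2).
λ=-4: eigenvector (0, 1, 1).
P = [[1, 0, 0], [0, 3, 1], [0, 2, 1]], D = diag(4, -1, -4), P⁻¹ = [[1, 0, 0], [0, 1, -1], [0, -2, 3]].
A⁴ = P·diag(256, 1, 256)·P⁻¹ = [[256, 0, 0], [0, -509, 765], [0, -510, 766]].
The requested entry is -509.

-509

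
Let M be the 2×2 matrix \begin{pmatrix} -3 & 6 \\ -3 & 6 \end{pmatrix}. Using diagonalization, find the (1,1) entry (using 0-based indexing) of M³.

54

Characteristic polynomial: r^2 - 3r = r(r - 3), so the eigenvalues are 0, 3.
r=0: eigenvector (2, 1).
r=3: eigenvector (1, 1).
P = [[2, 1], [1, 1]], D = diag(0, 3), P⁻¹ = [[1, -1], [-1, 2]].
M³ = P·diag(0, 27)·P⁻¹ = [[-27, 54], [-27, 54]].
The requested entry is 54.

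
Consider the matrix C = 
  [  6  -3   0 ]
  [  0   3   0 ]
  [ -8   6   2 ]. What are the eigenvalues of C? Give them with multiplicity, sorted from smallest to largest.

Characteristic polynomial: p(s) = s^3 - 11s^2 + 36s - 36 = (s - 6)(s - 3)(s - 2).
Roots (with multiplicity): 2, 3, 6.

2, 3, 6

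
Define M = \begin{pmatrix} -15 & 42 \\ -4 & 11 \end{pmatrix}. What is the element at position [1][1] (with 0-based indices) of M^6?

-4367

Characteristic polynomial: r^2 + 4r + 3 = (r + 1)(r + 3), so the eigenvalues are -3, -1.
r=-1: eigenvector (3, 1).
r=-3: eigenvector (7, 2).
P = [[3, 7], [1, 2]], D = diag(-1, -3), P⁻¹ = [[-2, 7], [1, -3]].
M⁶ = P·diag(1, 729)·P⁻¹ = [[5097, -15288], [1456, -4367]].
The requested entry is -4367.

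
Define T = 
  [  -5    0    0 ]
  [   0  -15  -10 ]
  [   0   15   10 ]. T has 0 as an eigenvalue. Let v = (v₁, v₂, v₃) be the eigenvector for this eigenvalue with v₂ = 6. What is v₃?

T = [[-5, 0, 0], [0, -15, -10], [0, 15, 10]].
Solving (T)v = 0 gives the eigenspace spanned by (0, 6, -9).
With v₂ = 6, v = (0, 6, -9), so v₃ = -9.

-9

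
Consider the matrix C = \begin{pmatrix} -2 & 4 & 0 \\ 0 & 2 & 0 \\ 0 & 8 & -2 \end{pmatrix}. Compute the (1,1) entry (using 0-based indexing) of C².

4

Characteristic polynomial: t^3 + 2t^2 - 4t - 8 = (t - 2)(t + 2)^2, so the eigenvalues are -2, -2, 2.
t=-2: eigenvector (1, 0, 2).
t=2: eigenvector (1, 1, 2).
t=-2: eigenvector (-1, 0, -1).
P = [[1, 1, -1], [0, 1, 0], [2, 2, -1]], D = diag(-2, 2, -2), P⁻¹ = [[-1, -1, 1], [0, 1, 0], [-2, 0, 1]].
C² = P·diag(4, 4, 4)·P⁻¹ = [[4, 0, 0], [0, 4, 0], [0, 0, 4]].
The requested entry is 4.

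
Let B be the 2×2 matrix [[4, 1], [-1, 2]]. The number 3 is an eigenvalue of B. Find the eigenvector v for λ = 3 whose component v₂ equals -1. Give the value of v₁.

1

B − 3I = [[1, 1], [-1, -1]].
Solving (B − 3I)v = 0 gives the eigenspace spanned by (1, -1).
With v₂ = -1, v = (1, -1), so v₁ = 1.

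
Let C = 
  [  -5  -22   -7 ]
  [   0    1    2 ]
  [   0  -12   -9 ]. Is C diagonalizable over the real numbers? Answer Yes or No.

No

Characteristic polynomial: p(r) = r^3 + 13r^2 + 55r + 75 = (r + 3)(r + 5)^2.
r = -5 has algebraic multiplicity 2; rank(C + 5I) = 2, so geometric multiplicity = 1.
Geometric multiplicity < algebraic multiplicity, so C is not diagonalizable.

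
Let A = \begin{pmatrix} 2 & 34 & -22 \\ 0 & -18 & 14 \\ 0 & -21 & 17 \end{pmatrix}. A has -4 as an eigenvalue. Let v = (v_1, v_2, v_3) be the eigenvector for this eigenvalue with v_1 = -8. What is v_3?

A + 4I = [[6, 34, -22], [0, -14, 14], [0, -21, 21]].
Solving (A + 4I)v = 0 gives the eigenspace spanned by (-8, 4, 4).
With v_1 = -8, v = (-8, 4, 4), so v_3 = 4.

4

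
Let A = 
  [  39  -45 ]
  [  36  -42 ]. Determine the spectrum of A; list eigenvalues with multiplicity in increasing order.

Characteristic polynomial: p(t) = t^2 + 3t - 18 = (t - 3)(t + 6).
Roots (with multiplicity): -6, 3.

-6, 3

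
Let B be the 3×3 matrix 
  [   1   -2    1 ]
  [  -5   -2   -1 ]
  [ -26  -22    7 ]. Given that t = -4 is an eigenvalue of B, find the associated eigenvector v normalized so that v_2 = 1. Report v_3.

2

B + 4I = [[5, -2, 1], [-5, 2, -1], [-26, -22, 11]].
Solving (B + 4I)v = 0 gives the eigenspace spanned by (0, 1, 2).
With v_2 = 1, v = (0, 1, 2), so v_3 = 2.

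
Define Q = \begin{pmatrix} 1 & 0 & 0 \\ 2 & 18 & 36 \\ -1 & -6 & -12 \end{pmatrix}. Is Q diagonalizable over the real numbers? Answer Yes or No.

Yes

Characteristic polynomial: p(t) = t^3 - 7t^2 + 6t = t(t - 6)(t - 1).
All 3 eigenvalues are distinct, so Q is diagonalizable.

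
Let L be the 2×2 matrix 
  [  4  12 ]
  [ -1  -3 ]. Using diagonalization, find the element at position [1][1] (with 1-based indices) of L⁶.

4

Characteristic polynomial: r^2 - r = r(r - 1), so the eigenvalues are 0, 1.
r=1: eigenvector (4, -1).
r=0: eigenvector (-3, 1).
P = [[4, -3], [-1, 1]], D = diag(1, 0), P⁻¹ = [[1, 3], [1, 4]].
L⁶ = P·diag(1, 0)·P⁻¹ = [[4, 12], [-1, -3]].
The requested entry is 4.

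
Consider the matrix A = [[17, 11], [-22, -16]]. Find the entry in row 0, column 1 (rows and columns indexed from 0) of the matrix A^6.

31031

Characteristic polynomial: λ^2 - λ - 30 = (λ - 6)(λ + 5), so the eigenvalues are -5, 6.
λ=6: eigenvector (-1, 1).
λ=-5: eigenvector (-1, 2).
P = [[-1, -1], [1, 2]], D = diag(6, -5), P⁻¹ = [[-2, -1], [1, 1]].
A⁶ = P·diag(46656, 15625)·P⁻¹ = [[77687, 31031], [-62062, -15406]].
The requested entry is 31031.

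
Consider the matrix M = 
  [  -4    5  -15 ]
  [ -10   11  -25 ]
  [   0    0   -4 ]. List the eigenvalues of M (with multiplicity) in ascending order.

-4, 1, 6

Characteristic polynomial: p(s) = s^3 - 3s^2 - 22s + 24 = (s - 6)(s - 1)(s + 4).
Roots (with multiplicity): -4, 1, 6.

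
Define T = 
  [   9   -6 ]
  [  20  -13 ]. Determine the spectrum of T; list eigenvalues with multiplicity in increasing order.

-3, -1

Characteristic polynomial: p(s) = s^2 + 4s + 3 = (s + 1)(s + 3).
Roots (with multiplicity): -3, -1.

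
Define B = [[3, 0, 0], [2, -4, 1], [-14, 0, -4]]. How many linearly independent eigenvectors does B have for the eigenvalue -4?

B + 4I = [[7, 0, 0], [2, 0, 1], [-14, 0, 0]].
This matrix has rank 2, so its null space has dimension 3 − 2 = 1.

1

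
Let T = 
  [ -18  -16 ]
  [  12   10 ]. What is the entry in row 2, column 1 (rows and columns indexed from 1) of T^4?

Characteristic polynomial: r^2 + 8r + 12 = (r + 2)(r + 6), so the eigenvalues are -6, -2.
r=-2: eigenvector (1, -1).
r=-6: eigenvector (4, -3).
P = [[1, 4], [-1, -3]], D = diag(-2, -6), P⁻¹ = [[-3, -4], [1, 1]].
T⁴ = P·diag(16, 1296)·P⁻¹ = [[5136, 5120], [-3840, -3824]].
The requested entry is -3840.

-3840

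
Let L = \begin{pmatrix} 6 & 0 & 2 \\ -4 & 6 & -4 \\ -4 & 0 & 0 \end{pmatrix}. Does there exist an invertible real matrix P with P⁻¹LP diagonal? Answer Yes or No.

Characteristic polynomial: p(r) = r^3 - 12r^2 + 44r - 48 = (r - 6)(r - 4)(r - 2).
All 3 eigenvalues are distinct, so L is diagonalizable.

Yes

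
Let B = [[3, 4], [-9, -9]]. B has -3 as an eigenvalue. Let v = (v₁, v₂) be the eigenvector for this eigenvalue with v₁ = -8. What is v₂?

12

B + 3I = [[6, 4], [-9, -6]].
Solving (B + 3I)v = 0 gives the eigenspace spanned by (-8, 12).
With v₁ = -8, v = (-8, 12), so v₂ = 12.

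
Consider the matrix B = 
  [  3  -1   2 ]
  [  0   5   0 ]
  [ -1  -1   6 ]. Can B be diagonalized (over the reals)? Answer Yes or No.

Characteristic polynomial: p(s) = s^3 - 14s^2 + 65s - 100 = (s - 5)^2(s - 4).
s = 5 has algebraic multiplicity 2; rank(B − 5I) = 2, so geometric multiplicity = 1.
Geometric multiplicity < algebraic multiplicity, so B is not diagonalizable.

No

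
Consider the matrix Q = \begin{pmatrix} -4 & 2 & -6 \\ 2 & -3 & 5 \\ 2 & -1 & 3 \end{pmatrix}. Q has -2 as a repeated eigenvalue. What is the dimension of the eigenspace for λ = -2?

Q + 2I = [[-2, 2, -6], [2, -1, 5], [2, -1, 5]].
This matrix has rank 2, so its null space has dimension 3 − 2 = 1.

1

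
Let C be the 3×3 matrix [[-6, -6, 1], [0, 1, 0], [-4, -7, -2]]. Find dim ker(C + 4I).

1

C + 4I = [[-2, -6, 1], [0, 5, 0], [-4, -7, 2]].
This matrix has rank 2, so its null space has dimension 3 − 2 = 1.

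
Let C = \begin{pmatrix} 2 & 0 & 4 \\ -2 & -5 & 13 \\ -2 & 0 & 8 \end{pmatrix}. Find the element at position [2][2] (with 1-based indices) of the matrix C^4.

625

Characteristic polynomial: r^3 - 5r^2 - 26r + 120 = (r - 6)(r - 4)(r + 5), so the eigenvalues are -5, 4, 6.
r=-5: eigenvector (0, 1, 0).
r=6: eigenvector (-1, -1, -1).
r=4: eigenvector (2, 1, 1).
P = [[0, -1, 2], [1, -1, 1], [0, -1, 1]], D = diag(-5, 6, 4), P⁻¹ = [[0, 1, -1], [1, 0, -2], [1, 0, -1]].
C⁴ = P·diag(625, 1296, 256)·P⁻¹ = [[-784, 0, 2080], [-1040, 625, 1711], [-1040, 0, 2336]].
The requested entry is 625.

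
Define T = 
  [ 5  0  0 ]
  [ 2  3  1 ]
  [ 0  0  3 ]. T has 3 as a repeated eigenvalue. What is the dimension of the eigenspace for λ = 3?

T − 3I = [[2, 0, 0], [2, 0, 1], [0, 0, 0]].
This matrix has rank 2, so its null space has dimension 3 − 2 = 1.

1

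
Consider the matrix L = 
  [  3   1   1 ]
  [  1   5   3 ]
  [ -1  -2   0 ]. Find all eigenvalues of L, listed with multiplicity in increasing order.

2, 3, 3

Characteristic polynomial: p(s) = s^3 - 8s^2 + 21s - 18 = (s - 3)^2(s - 2).
Roots (with multiplicity): 2, 3, 3.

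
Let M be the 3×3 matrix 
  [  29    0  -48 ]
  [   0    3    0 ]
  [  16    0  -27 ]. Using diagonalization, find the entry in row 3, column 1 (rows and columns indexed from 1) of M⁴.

1088

Characteristic polynomial: λ^3 - 5λ^2 - 9λ + 45 = (λ - 5)(λ - 3)(λ + 3), so the eigenvalues are -3, 3, 5.
λ=5: eigenvector (2, 0, 1).
λ=3: eigenvector (0, 1, 0).
λ=-3: eigenvector (3, 0, 2).
P = [[2, 0, 3], [0, 1, 0], [1, 0, 2]], D = diag(5, 3, -3), P⁻¹ = [[2, 0, -3], [0, 1, 0], [-1, 0, 2]].
M⁴ = P·diag(625, 81, 81)·P⁻¹ = [[2257, 0, -3264], [0, 81, 0], [1088, 0, -1551]].
The requested entry is 1088.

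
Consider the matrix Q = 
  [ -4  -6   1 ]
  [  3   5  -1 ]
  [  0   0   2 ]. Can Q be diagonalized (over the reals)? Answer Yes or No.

No

Characteristic polynomial: p(μ) = μ^3 - 3μ^2 + 4 = (μ - 2)^2(μ + 1).
μ = 2 has algebraic multiplicity 2; rank(Q − 2I) = 2, so geometric multiplicity = 1.
Geometric multiplicity < algebraic multiplicity, so Q is not diagonalizable.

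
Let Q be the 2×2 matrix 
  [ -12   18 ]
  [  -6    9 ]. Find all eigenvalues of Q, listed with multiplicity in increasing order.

-3, 0

Characteristic polynomial: p(λ) = λ^2 + 3λ = λ(λ + 3).
Roots (with multiplicity): -3, 0.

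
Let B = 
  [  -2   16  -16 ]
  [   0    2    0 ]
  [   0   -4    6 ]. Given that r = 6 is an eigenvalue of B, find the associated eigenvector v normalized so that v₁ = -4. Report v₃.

2

B − 6I = [[-8, 16, -16], [0, -4, 0], [0, -4, 0]].
Solving (B − 6I)v = 0 gives the eigenspace spanned by (-4, 0, 2).
With v₁ = -4, v = (-4, 0, 2), so v₃ = 2.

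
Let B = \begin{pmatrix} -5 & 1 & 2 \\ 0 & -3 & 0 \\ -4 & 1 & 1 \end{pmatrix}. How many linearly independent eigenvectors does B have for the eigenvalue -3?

B + 3I = [[-2, 1, 2], [0, 0, 0], [-4, 1, 4]].
This matrix has rank 2, so its null space has dimension 3 − 2 = 1.

1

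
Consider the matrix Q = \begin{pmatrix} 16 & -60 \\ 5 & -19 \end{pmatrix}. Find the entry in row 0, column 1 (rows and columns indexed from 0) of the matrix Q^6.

Characteristic polynomial: r^2 + 3r - 4 = (r - 1)(r + 4), so the eigenvalues are -4, 1.
r=1: eigenvector (4, 1).
r=-4: eigenvector (3, 1).
P = [[4, 3], [1, 1]], D = diag(1, -4), P⁻¹ = [[1, -3], [-1, 4]].
Q⁶ = P·diag(1, 4096)·P⁻¹ = [[-12284, 49140], [-4095, 16381]].
The requested entry is 49140.

49140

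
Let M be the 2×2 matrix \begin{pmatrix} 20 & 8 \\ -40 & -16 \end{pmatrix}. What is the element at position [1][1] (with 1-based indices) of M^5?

5120

Characteristic polynomial: μ^2 - 4μ = μ(μ - 4), so the eigenvalues are 0, 4.
μ=4: eigenvector (1, -2).
μ=0: eigenvector (-2, 5).
P = [[1, -2], [-2, 5]], D = diag(4, 0), P⁻¹ = [[5, 2], [2, 1]].
M⁵ = P·diag(1024, 0)·P⁻¹ = [[5120, 2048], [-10240, -4096]].
The requested entry is 5120.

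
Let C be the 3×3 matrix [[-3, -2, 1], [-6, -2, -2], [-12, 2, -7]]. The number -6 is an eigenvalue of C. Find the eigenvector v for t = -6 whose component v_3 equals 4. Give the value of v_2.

C + 6I = [[3, -2, 1], [-6, 4, -2], [-12, 2, -1]].
Solving (C + 6I)v = 0 gives the eigenspace spanned by (0, 2, 4).
With v_3 = 4, v = (0, 2, 4), so v_2 = 2.

2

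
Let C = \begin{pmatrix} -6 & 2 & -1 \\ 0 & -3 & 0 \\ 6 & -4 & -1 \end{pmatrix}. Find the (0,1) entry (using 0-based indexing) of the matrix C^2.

-14

Characteristic polynomial: r^3 + 10r^2 + 33r + 36 = (r + 3)^2(r + 4), so the eigenvalues are -4, -3, -3.
r=-3: eigenvector (1, 1, -1).
r=-3: eigenvector (2, 1, -4).
r=-4: eigenvector (-1, 0, 2).
P = [[1, 2, -1], [1, 1, 0], [-1, -4, 2]], D = diag(-3, -3, -4), P⁻¹ = [[2, 0, 1], [-2, 1, -1], [-3, 2, -1]].
C² = P·diag(9, 9, 16)·P⁻¹ = [[30, -14, 7], [0, 9, 0], [-42, 28, -5]].
The requested entry is -14.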